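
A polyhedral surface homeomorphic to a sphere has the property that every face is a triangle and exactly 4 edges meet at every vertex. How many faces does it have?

Each face has 3 edges and each edge borders two faces, so 2E = 3F.
Each vertex has degree 4, so 4V = 2E and hence V = 3F/4.
Euler: V − E + F = 2 ⇒ (3F/4) − (3F/2) + F = 2.
Multiply by 8: (6 − 12 + 8)F = 16, i.e. 2F = 16.
So F = 8, E = 3·8/2 = 12, V = 3·8/4 = 6.

8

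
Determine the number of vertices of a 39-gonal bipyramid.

41

A bipyramid over an n-gon has 2n triangular faces and n + 2 vertices: V = 39 + 2 = 41, E = 3·39 = 117, F = 2·39 = 78.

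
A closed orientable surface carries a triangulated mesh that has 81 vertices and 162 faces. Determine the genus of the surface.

1

Every face is a triangle, so 2E = 3·162 = 486, giving E = 243.
χ = V − E + F = 81 − 243 + 162 = 0.
For a closed orientable surface χ = 2 − 2g, so g = (2 − (0))/2 = 1.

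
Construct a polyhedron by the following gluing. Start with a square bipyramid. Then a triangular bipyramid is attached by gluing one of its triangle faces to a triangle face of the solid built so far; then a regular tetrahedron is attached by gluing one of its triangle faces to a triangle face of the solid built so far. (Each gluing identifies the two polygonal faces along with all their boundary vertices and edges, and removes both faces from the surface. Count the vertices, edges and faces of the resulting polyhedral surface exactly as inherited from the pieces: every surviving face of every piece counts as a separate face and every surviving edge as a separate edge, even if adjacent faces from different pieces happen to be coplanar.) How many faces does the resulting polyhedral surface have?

14

A square bipyramid: V=6, E=12, F=8.
Attach a triangular bipyramid (V=5, E=9, F=6) along a 3-gon: merge 3 vertices and 3 edges, delete both glued faces → V=8, E=18, F=12.
Attach a regular tetrahedron (V=4, E=6, F=4) along a 3-gon: merge 3 vertices and 3 edges, delete both glued faces → V=9, E=21, F=14.
Check: V − E + F = 9 − 21 + 14 = 2.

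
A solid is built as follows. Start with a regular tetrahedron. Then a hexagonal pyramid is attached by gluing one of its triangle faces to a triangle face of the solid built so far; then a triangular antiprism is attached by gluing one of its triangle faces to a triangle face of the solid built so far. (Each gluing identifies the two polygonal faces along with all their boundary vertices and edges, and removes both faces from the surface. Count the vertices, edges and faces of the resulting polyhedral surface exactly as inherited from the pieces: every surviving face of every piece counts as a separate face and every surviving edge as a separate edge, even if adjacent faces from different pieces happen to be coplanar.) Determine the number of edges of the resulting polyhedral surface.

24

A regular tetrahedron: V=4, E=6, F=4.
Attach a hexagonal pyramid (V=7, E=12, F=7) along a 3-gon: merge 3 vertices and 3 edges, delete both glued faces → V=8, E=15, F=9.
Attach a triangular antiprism (V=6, E=12, F=8) along a 3-gon: merge 3 vertices and 3 edges, delete both glued faces → V=11, E=24, F=15.
Check: V − E + F = 11 − 24 + 15 = 2.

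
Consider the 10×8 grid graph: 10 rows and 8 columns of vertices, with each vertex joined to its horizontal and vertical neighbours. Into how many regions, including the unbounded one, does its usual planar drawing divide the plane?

The grid has V = 10·8 = 80 vertices and E = 10·7 + 8·9 = 142 edges.
F = 2 − V + E = 2 − 80 + 142 = 64.

64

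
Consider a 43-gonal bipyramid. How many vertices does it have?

45

A bipyramid over an n-gon has 2n triangular faces and n + 2 vertices: V = 43 + 2 = 45, E = 3·43 = 129, F = 2·43 = 86.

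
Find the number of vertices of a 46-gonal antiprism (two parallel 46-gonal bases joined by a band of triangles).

An antiprism on an n-gon has two n-gon caps and 2n triangles: V = 2·46 = 92, E = 4·46 = 184, F = 2·46 + 2 = 94.
Check: V − E + F = 92 − 184 + 94 = 2.

92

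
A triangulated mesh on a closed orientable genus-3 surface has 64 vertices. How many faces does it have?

χ = 2 − 2·3 = -4, and every face is a triangle so 3F = 2E.
V − E + F = -4 with E = 3F/2 gives 64 − (3/2 − 1)·F = -4, so F = 136 and E = 204.

136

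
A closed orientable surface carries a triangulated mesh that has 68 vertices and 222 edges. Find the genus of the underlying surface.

4

Every face is a triangle and each edge borders two faces, so 3F = 2·222, giving F = 148.
χ = V − E + F = 68 − 222 + 148 = -6.
For a closed orientable surface χ = 2 − 2g, so g = (2 − (-6))/2 = 4.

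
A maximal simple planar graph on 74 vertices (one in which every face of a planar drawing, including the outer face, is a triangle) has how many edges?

216

In a plane triangulation 3F = 2E and V − E + F = 2, so E = 3V − 6 = 3·74 − 6 = 216.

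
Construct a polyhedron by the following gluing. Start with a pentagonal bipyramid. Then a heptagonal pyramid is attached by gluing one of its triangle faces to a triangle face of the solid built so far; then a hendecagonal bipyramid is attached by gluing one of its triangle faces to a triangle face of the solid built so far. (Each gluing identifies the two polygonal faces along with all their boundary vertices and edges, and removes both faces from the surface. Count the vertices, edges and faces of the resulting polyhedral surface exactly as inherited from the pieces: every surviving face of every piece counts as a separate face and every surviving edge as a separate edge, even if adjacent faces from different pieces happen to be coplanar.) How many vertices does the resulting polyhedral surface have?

A pentagonal bipyramid: V=7, E=15, F=10.
Attach a heptagonal pyramid (V=8, E=14, F=8) along a 3-gon: merge 3 vertices and 3 edges, delete both glued faces → V=12, E=26, F=16.
Attach a hendecagonal bipyramid (V=13, E=33, F=22) along a 3-gon: merge 3 vertices and 3 edges, delete both glued faces → V=22, E=56, F=36.
Check: V − E + F = 22 − 56 + 36 = 2.

22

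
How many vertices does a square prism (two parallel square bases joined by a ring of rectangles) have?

A prism on an n-gon has two n-gon bases and n rectangular sides: V = 2·4 = 8, E = 3·4 = 12, F = 4 + 2 = 6.
Check: V − E + F = 8 − 12 + 6 = 2.

8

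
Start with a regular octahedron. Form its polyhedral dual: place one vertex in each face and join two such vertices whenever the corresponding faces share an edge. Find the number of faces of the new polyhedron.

6

The base solid has V = 6, E = 12, F = 8.
The dual swaps V and F and preserves E: V′ = F = 8, E′ = E = 12, F′ = V = 6.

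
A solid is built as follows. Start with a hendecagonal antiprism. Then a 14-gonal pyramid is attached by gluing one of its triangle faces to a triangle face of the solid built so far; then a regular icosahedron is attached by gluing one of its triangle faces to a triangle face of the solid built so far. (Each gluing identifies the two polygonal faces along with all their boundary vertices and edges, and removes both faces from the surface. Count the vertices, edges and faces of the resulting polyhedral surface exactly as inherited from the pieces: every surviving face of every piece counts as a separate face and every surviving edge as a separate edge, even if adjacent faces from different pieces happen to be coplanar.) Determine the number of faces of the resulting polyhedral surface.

55

A hendecagonal antiprism: V=22, E=44, F=24.
Attach a 14-gonal pyramid (V=15, E=28, F=15) along a 3-gon: merge 3 vertices and 3 edges, delete both glued faces → V=34, E=69, F=37.
Attach a regular icosahedron (V=12, E=30, F=20) along a 3-gon: merge 3 vertices and 3 edges, delete both glued faces → V=43, E=96, F=55.
Check: V − E + F = 43 − 96 + 55 = 2.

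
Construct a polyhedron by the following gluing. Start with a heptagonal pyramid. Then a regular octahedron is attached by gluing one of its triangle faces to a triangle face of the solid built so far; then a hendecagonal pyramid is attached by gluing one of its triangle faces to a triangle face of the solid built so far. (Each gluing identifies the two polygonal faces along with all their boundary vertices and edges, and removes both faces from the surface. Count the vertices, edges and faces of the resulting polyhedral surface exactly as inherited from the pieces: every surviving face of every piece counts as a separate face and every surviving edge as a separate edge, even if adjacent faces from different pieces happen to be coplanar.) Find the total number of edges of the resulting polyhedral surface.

42

A heptagonal pyramid: V=8, E=14, F=8.
Attach a regular octahedron (V=6, E=12, F=8) along a 3-gon: merge 3 vertices and 3 edges, delete both glued faces → V=11, E=23, F=14.
Attach a hendecagonal pyramid (V=12, E=22, F=12) along a 3-gon: merge 3 vertices and 3 edges, delete both glued faces → V=20, E=42, F=24.
Check: V − E + F = 20 − 42 + 24 = 2.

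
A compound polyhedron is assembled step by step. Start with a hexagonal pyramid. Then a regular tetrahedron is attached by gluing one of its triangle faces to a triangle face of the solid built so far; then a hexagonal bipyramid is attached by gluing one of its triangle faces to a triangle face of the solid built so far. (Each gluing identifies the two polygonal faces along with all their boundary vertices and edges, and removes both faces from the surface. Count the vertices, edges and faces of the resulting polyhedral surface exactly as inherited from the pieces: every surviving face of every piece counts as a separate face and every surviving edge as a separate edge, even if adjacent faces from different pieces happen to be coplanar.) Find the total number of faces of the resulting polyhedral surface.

19

A hexagonal pyramid: V=7, E=12, F=7.
Attach a regular tetrahedron (V=4, E=6, F=4) along a 3-gon: merge 3 vertices and 3 edges, delete both glued faces → V=8, E=15, F=9.
Attach a hexagonal bipyramid (V=8, E=18, F=12) along a 3-gon: merge 3 vertices and 3 edges, delete both glued faces → V=13, E=30, F=19.
Check: V − E + F = 13 − 30 + 19 = 2.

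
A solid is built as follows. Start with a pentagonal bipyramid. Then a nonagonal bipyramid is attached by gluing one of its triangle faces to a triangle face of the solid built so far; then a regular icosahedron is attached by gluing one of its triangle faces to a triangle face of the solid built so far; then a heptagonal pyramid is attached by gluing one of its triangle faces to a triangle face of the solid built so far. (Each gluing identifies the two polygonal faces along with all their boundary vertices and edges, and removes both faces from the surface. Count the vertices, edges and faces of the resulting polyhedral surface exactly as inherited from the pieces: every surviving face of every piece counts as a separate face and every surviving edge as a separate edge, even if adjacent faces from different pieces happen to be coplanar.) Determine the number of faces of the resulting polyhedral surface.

50

A pentagonal bipyramid: V=7, E=15, F=10.
Attach a nonagonal bipyramid (V=11, E=27, F=18) along a 3-gon: merge 3 vertices and 3 edges, delete both glued faces → V=15, E=39, F=26.
Attach a regular icosahedron (V=12, E=30, F=20) along a 3-gon: merge 3 vertices and 3 edges, delete both glued faces → V=24, E=66, F=44.
Attach a heptagonal pyramid (V=8, E=14, F=8) along a 3-gon: merge 3 vertices and 3 edges, delete both glued faces → V=29, E=77, F=50.
Check: V − E + F = 29 − 77 + 50 = 2.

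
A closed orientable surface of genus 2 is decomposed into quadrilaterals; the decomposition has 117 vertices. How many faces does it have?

χ = 2 − 2·2 = -2, and every face is a square so 4F = 2E.
V − E + F = -2 with E = 4F/2 gives 117 − (4/2 − 1)·F = -2, so F = 119 and E = 238.

119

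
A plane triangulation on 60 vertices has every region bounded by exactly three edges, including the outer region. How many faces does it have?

116

In a plane triangulation 3F = 2E and V − E + F = 2, so F = 2V − 4 = 2·60 − 4 = 116.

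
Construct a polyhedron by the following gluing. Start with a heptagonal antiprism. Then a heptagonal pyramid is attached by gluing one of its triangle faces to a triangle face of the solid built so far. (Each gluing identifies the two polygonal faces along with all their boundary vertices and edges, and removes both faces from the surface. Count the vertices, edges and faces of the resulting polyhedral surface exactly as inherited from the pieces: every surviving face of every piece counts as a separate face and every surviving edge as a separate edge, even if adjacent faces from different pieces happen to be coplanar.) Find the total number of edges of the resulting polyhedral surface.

39

A heptagonal antiprism: V=14, E=28, F=16.
Attach a heptagonal pyramid (V=8, E=14, F=8) along a 3-gon: merge 3 vertices and 3 edges, delete both glued faces → V=19, E=39, F=22.
Check: V − E + F = 19 − 39 + 22 = 2.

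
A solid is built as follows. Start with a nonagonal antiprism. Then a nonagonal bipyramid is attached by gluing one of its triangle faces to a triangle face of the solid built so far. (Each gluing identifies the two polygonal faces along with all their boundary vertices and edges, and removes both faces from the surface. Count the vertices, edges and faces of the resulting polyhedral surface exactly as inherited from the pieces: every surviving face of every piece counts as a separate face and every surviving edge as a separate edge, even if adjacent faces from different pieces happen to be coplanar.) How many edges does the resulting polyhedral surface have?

A nonagonal antiprism: V=18, E=36, F=20.
Attach a nonagonal bipyramid (V=11, E=27, F=18) along a 3-gon: merge 3 vertices and 3 edges, delete both glued faces → V=26, E=60, F=36.
Check: V − E + F = 26 − 60 + 36 = 2.

60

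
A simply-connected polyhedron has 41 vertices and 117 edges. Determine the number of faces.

Here V − E + F = 2.
F = 2 − V + E = 2 − 41 + 117 = 78.

78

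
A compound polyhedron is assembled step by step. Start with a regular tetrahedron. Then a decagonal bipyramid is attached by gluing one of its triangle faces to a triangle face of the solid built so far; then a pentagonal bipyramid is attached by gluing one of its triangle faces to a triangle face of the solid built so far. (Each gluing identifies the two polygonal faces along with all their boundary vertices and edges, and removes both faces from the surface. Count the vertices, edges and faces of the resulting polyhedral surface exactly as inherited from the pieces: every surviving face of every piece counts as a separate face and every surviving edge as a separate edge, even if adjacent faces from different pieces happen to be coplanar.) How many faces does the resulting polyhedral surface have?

A regular tetrahedron: V=4, E=6, F=4.
Attach a decagonal bipyramid (V=12, E=30, F=20) along a 3-gon: merge 3 vertices and 3 edges, delete both glued faces → V=13, E=33, F=22.
Attach a pentagonal bipyramid (V=7, E=15, F=10) along a 3-gon: merge 3 vertices and 3 edges, delete both glued faces → V=17, E=45, F=30.
Check: V − E + F = 17 − 45 + 30 = 2.

30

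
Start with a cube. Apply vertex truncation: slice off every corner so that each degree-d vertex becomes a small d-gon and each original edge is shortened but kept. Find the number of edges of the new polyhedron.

The base solid has V = 8, E = 12, F = 6.
Truncation replaces each original edge-end by a new vertex, so V′ = 2E = 24.
Each original edge survives, and each old vertex of degree d contributes d new edges; summing degrees gives Σd = 2E, so E′ = E + 2E = 3E = 36.
Each original face survives and each original vertex becomes one new face: F′ = F + V = 14.

36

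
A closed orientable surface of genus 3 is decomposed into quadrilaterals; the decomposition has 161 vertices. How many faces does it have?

χ = 2 − 2·3 = -4, and every face is a square so 4F = 2E.
V − E + F = -4 with E = 4F/2 gives 161 − (4/2 − 1)·F = -4, so F = 165 and E = 330.

165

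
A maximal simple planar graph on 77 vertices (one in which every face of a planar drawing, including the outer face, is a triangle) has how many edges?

In a plane triangulation 3F = 2E and V − E + F = 2, so E = 3V − 6 = 3·77 − 6 = 225.

225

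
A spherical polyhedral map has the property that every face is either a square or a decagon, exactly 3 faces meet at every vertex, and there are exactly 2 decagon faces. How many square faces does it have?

Let x be the number of squares; then F = 2 + x.
Edge–face incidences: 2E = 10·2 + 4·x = 20 + 4x.
Every vertex has degree 3, so 3V = 2E.
Euler: V − E + F = 2 ⇒ (2E)/3 − E + (2 + x) = 2.
Multiply by 6: 2·(2E) − 3·(2E) + 6·(2 + x) = 12, i.e. 12 + 6x − (20 + 4x) = 12.
Collecting terms: 2x − 8 = 12, so 2x = 20, so x = 10.
Then 2E = 20 + 4·10 = 60, so E = 30, V = 2E/3 = 20, F = 2 + 10 = 12.

10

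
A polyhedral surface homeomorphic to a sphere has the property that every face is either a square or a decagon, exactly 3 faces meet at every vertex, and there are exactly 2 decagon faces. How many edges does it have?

Let x be the number of squares; then F = 2 + x.
Edge–face incidences: 2E = 10·2 + 4·x = 20 + 4x.
Every vertex has degree 3, so 3V = 2E.
Euler: V − E + F = 2 ⇒ (2E)/3 − E + (2 + x) = 2.
Multiply by 6: 2·(2E) − 3·(2E) + 6·(2 + x) = 12, i.e. 12 + 6x − (20 + 4x) = 12.
Collecting terms: 2x − 8 = 12, so 2x = 20, so x = 10.
Then 2E = 20 + 4·10 = 60, so E = 30, V = 2E/3 = 20, F = 2 + 10 = 12.

30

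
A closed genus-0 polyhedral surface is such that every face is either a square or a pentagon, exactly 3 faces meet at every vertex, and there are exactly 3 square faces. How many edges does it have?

21

Let x be the number of pentagons; then F = 3 + x.
Edge–face incidences: 2E = 4·3 + 5·x = 12 + 5x.
Every vertex has degree 3, so 3V = 2E.
Euler: V − E + F = 2 ⇒ (2E)/3 − E + (3 + x) = 2.
Multiply by 6: 2·(2E) − 3·(2E) + 6·(3 + x) = 12, i.e. 18 + 6x − (12 + 5x) = 12.
Collecting terms: x + 6 = 12, so x = 6.
Then 2E = 12 + 5·6 = 42, so E = 21, V = 2E/3 = 14, F = 3 + 6 = 9.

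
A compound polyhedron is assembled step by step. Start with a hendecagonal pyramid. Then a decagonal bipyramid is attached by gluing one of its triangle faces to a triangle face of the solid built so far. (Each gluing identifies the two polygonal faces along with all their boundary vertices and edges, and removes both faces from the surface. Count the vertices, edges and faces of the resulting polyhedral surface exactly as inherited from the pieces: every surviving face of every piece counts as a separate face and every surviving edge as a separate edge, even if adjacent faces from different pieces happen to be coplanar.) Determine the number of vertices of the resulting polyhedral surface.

21

A hendecagonal pyramid: V=12, E=22, F=12.
Attach a decagonal bipyramid (V=12, E=30, F=20) along a 3-gon: merge 3 vertices and 3 edges, delete both glued faces → V=21, E=49, F=30.
Check: V − E + F = 21 − 49 + 30 = 2.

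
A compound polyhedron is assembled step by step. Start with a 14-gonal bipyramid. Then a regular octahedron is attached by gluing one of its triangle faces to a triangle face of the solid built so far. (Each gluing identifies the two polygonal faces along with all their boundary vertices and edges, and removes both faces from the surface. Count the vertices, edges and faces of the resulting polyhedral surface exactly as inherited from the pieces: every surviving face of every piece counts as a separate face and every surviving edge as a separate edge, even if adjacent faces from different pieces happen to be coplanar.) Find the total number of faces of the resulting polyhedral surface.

34

A 14-gonal bipyramid: V=16, E=42, F=28.
Attach a regular octahedron (V=6, E=12, F=8) along a 3-gon: merge 3 vertices and 3 edges, delete both glued faces → V=19, E=51, F=34.
Check: V − E + F = 19 − 51 + 34 = 2.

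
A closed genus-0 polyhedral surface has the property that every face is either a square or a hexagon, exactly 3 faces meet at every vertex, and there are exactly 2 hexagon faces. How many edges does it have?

18

Let x be the number of squares; then F = 2 + x.
Edge–face incidences: 2E = 6·2 + 4·x = 12 + 4x.
Every vertex has degree 3, so 3V = 2E.
Euler: V − E + F = 2 ⇒ (2E)/3 − E + (2 + x) = 2.
Multiply by 6: 2·(2E) − 3·(2E) + 6·(2 + x) = 12, i.e. 12 + 6x − (12 + 4x) = 12.
Collecting terms: 2x = 12, so x = 6.
Then 2E = 12 + 4·6 = 36, so E = 18, V = 2E/3 = 12, F = 2 + 6 = 8.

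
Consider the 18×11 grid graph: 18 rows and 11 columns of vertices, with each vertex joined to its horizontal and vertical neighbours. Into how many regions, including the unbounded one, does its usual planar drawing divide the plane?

The grid has V = 18·11 = 198 vertices and E = 18·10 + 11·17 = 367 edges.
F = 2 − V + E = 2 − 198 + 367 = 171.

171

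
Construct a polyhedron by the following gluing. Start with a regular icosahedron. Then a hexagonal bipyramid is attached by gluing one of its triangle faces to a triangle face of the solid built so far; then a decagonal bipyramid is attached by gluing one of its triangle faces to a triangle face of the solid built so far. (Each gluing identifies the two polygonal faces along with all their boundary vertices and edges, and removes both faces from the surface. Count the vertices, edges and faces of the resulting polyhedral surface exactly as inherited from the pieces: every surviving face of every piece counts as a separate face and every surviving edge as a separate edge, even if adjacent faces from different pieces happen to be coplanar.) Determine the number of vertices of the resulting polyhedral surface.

26

A regular icosahedron: V=12, E=30, F=20.
Attach a hexagonal bipyramid (V=8, E=18, F=12) along a 3-gon: merge 3 vertices and 3 edges, delete both glued faces → V=17, E=45, F=30.
Attach a decagonal bipyramid (V=12, E=30, F=20) along a 3-gon: merge 3 vertices and 3 edges, delete both glued faces → V=26, E=72, F=48.
Check: V − E + F = 26 − 72 + 48 = 2.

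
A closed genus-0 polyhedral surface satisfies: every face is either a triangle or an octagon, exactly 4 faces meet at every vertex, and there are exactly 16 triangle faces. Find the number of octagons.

2

Let x be the number of octagons; then F = 16 + x.
Edge–face incidences: 2E = 3·16 + 8·x = 48 + 8x.
Every vertex has degree 4, so 4V = 2E.
Euler: V − E + F = 2 ⇒ (2E)/4 − E + (16 + x) = 2.
Multiply by 8: 2·(2E) − 4·(2E) + 8·(16 + x) = 16, i.e. 128 + 8x − 2·(48 + 8x) = 16.
Collecting terms: −8x + 32 = 16, so −8x = −16, so x = 2.
Then 2E = 48 + 8·2 = 64, so E = 32, V = 2E/4 = 16, F = 16 + 2 = 18.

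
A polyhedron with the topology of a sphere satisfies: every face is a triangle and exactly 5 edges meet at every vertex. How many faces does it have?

20

Each face has 3 edges and each edge borders two faces, so 2E = 3F.
Each vertex has degree 5, so 5V = 2E and hence V = 3F/5.
Euler: V − E + F = 2 ⇒ (3F/5) − (3F/2) + F = 2.
Multiply by 10: (6 − 15 + 10)F = 20, i.e. 1F = 20.
So F = 20, E = 3·20/2 = 30, V = 3·20/5 = 12.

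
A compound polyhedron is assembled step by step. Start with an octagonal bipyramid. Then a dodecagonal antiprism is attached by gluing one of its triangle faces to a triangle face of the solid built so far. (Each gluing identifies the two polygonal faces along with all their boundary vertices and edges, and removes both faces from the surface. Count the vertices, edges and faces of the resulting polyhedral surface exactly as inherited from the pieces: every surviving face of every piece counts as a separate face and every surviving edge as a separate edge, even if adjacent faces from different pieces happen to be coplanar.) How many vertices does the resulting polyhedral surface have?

31

An octagonal bipyramid: V=10, E=24, F=16.
Attach a dodecagonal antiprism (V=24, E=48, F=26) along a 3-gon: merge 3 vertices and 3 edges, delete both glued faces → V=31, E=69, F=40.
Check: V − E + F = 31 − 69 + 40 = 2.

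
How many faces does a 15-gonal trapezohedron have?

30

The n-trapezohedron (dual of the n-antiprism) has V = 2·15 + 2 = 32, E = 4·15 = 60, F = 2·15 = 30.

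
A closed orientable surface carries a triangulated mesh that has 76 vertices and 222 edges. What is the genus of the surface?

0

Every face is a triangle and each edge borders two faces, so 3F = 2·222, giving F = 148.
χ = V − E + F = 76 − 222 + 148 = 2.
For a closed orientable surface χ = 2 − 2g, so g = (2 − (2))/2 = 0.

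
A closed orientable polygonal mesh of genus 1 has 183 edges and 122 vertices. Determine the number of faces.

For a closed orientable surface of genus 1, χ = 2 − 2·1 = 0.
F = 0 − V + E = 0 − 122 + 183 = 61.

61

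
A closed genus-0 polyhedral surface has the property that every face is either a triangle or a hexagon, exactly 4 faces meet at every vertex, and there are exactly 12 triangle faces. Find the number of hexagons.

2

Let x be the number of hexagons; then F = 12 + x.
Edge–face incidences: 2E = 3·12 + 6·x = 36 + 6x.
Every vertex has degree 4, so 4V = 2E.
Euler: V − E + F = 2 ⇒ (2E)/4 − E + (12 + x) = 2.
Multiply by 8: 2·(2E) − 4·(2E) + 8·(12 + x) = 16, i.e. 96 + 8x − 2·(36 + 6x) = 16.
Collecting terms: −4x + 24 = 16, so −4x = −8, so x = 2.
Then 2E = 36 + 6·2 = 48, so E = 24, V = 2E/4 = 12, F = 12 + 2 = 14.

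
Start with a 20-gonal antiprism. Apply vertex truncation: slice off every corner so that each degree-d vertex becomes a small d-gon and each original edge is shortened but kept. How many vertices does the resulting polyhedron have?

The base solid has V = 40, E = 80, F = 42.
Truncation replaces each original edge-end by a new vertex, so V′ = 2E = 160.
Each original edge survives, and each old vertex of degree d contributes d new edges; summing degrees gives Σd = 2E, so E′ = E + 2E = 3E = 240.
Each original face survives and each original vertex becomes one new face: F′ = F + V = 82.

160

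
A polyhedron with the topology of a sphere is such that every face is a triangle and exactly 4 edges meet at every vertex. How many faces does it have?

Each face has 3 edges and each edge borders two faces, so 2E = 3F.
Each vertex has degree 4, so 4V = 2E and hence V = 3F/4.
Euler: V − E + F = 2 ⇒ (3F/4) − (3F/2) + F = 2.
Multiply by 8: (6 − 12 + 8)F = 16, i.e. 2F = 16.
So F = 8, E = 3·8/2 = 12, V = 3·8/4 = 6.

8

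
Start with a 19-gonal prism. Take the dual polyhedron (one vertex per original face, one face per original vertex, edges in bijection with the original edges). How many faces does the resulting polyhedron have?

38

The base solid has V = 38, E = 57, F = 21.
The dual swaps V and F and preserves E: V′ = F = 21, E′ = E = 57, F′ = V = 38.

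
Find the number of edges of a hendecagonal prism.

33

A prism on an n-gon has two n-gon bases and n rectangular sides: V = 2·11 = 22, E = 3·11 = 33, F = 11 + 2 = 13.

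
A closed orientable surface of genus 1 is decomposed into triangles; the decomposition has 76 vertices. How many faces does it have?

152

χ = 2 − 2·1 = 0, and every face is a triangle so 3F = 2E.
V − E + F = 0 with E = 3F/2 gives 76 − (3/2 − 1)·F = 0, so F = 152 and E = 228.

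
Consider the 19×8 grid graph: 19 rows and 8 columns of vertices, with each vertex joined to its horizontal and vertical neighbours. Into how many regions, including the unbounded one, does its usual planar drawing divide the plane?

127

The grid has V = 19·8 = 152 vertices and E = 19·7 + 8·18 = 277 edges.
F = 2 − V + E = 2 − 152 + 277 = 127.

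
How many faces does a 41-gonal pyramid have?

A pyramid on an n-gon base has one n-gon and n triangles: V = 41 + 1 = 42, E = 2·41 = 82, F = 41 + 1 = 42.

42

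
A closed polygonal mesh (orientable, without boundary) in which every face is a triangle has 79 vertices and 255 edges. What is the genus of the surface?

4

Every face is a triangle and each edge borders two faces, so 3F = 2·255, giving F = 170.
χ = V − E + F = 79 − 255 + 170 = -6.
For a closed orientable surface χ = 2 − 2g, so g = (2 − (-6))/2 = 4.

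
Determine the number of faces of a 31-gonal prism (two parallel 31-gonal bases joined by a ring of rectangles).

A prism on an n-gon has two n-gon bases and n rectangular sides: V = 2·31 = 62, E = 3·31 = 93, F = 31 + 2 = 33.

33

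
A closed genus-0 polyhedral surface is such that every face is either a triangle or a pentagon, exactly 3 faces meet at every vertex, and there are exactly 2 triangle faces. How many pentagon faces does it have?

Let x be the number of pentagons; then F = 2 + x.
Edge–face incidences: 2E = 3·2 + 5·x = 6 + 5x.
Every vertex has degree 3, so 3V = 2E.
Euler: V − E + F = 2 ⇒ (2E)/3 − E + (2 + x) = 2.
Multiply by 6: 2·(2E) − 3·(2E) + 6·(2 + x) = 12, i.e. 12 + 6x − (6 + 5x) = 12.
Collecting terms: x + 6 = 12, so x = 6.
Then 2E = 6 + 5·6 = 36, so E = 18, V = 2E/3 = 12, F = 2 + 6 = 8.

6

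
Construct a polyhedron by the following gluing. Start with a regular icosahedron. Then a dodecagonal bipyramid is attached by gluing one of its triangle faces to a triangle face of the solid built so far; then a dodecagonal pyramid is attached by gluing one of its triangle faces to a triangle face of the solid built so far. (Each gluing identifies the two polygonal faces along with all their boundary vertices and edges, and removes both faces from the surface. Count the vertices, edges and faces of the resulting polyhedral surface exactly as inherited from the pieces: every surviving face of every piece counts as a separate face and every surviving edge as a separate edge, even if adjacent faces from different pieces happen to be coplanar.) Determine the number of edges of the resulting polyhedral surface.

A regular icosahedron: V=12, E=30, F=20.
Attach a dodecagonal bipyramid (V=14, E=36, F=24) along a 3-gon: merge 3 vertices and 3 edges, delete both glued faces → V=23, E=63, F=42.
Attach a dodecagonal pyramid (V=13, E=24, F=13) along a 3-gon: merge 3 vertices and 3 edges, delete both glued faces → V=33, E=84, F=53.
Check: V − E + F = 33 − 84 + 53 = 2.

84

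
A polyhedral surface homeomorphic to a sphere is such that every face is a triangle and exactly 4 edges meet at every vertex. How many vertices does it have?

6

Each face has 3 edges and each edge borders two faces, so 2E = 3F.
Each vertex has degree 4, so 4V = 2E and hence V = 3F/4.
Euler: V − E + F = 2 ⇒ (3F/4) − (3F/2) + F = 2.
Multiply by 8: (6 − 12 + 8)F = 16, i.e. 2F = 16.
So F = 8, E = 3·8/2 = 12, V = 3·8/4 = 6.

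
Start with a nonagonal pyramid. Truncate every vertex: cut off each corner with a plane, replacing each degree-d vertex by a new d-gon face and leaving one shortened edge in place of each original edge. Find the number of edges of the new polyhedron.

54

The base solid has V = 10, E = 18, F = 10.
Truncation replaces each original edge-end by a new vertex, so V′ = 2E = 36.
Each original edge survives, and each old vertex of degree d contributes d new edges; summing degrees gives Σd = 2E, so E′ = E + 2E = 3E = 54.
Each original face survives and each original vertex becomes one new face: F′ = F + V = 20.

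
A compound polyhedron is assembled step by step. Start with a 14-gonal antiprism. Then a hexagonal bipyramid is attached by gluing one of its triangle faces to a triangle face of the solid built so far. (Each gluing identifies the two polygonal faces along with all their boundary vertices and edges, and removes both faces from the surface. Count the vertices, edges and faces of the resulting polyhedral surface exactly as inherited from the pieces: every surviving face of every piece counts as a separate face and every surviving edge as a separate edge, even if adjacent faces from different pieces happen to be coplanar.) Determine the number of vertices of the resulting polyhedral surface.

A 14-gonal antiprism: V=28, E=56, F=30.
Attach a hexagonal bipyramid (V=8, E=18, F=12) along a 3-gon: merge 3 vertices and 3 edges, delete both glued faces → V=33, E=71, F=40.
Check: V − E + F = 33 − 71 + 40 = 2.

33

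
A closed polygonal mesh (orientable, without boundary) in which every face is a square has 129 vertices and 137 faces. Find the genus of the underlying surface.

5

Every face is a square, so 2E = 4·137 = 548, giving E = 274.
χ = V − E + F = 129 − 274 + 137 = -8.
For a closed orientable surface χ = 2 − 2g, so g = (2 − (-8))/2 = 5.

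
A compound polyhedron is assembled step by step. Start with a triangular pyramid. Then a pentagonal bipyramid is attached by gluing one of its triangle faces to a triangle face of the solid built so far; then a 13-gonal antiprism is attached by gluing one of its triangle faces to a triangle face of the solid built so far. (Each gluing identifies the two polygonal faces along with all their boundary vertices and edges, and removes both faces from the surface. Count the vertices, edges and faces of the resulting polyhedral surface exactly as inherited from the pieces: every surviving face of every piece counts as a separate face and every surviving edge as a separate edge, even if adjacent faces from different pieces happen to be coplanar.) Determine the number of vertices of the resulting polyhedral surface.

31

A triangular pyramid: V=4, E=6, F=4.
Attach a pentagonal bipyramid (V=7, E=15, F=10) along a 3-gon: merge 3 vertices and 3 edges, delete both glued faces → V=8, E=18, F=12.
Attach a 13-gonal antiprism (V=26, E=52, F=28) along a 3-gon: merge 3 vertices and 3 edges, delete both glued faces → V=31, E=67, F=38.
Check: V − E + F = 31 − 67 + 38 = 2.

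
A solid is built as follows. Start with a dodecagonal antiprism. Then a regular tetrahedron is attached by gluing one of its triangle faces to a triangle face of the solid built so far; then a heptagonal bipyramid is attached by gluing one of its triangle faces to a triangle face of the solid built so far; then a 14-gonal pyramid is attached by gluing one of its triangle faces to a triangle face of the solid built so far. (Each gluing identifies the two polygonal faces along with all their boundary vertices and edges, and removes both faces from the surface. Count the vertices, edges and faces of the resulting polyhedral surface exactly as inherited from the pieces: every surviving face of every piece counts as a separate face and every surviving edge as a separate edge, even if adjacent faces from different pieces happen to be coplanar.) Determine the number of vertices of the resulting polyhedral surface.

A dodecagonal antiprism: V=24, E=48, F=26.
Attach a regular tetrahedron (V=4, E=6, F=4) along a 3-gon: merge 3 vertices and 3 edges, delete both glued faces → V=25, E=51, F=28.
Attach a heptagonal bipyramid (V=9, E=21, F=14) along a 3-gon: merge 3 vertices and 3 edges, delete both glued faces → V=31, E=69, F=40.
Attach a 14-gonal pyramid (V=15, E=28, F=15) along a 3-gon: merge 3 vertices and 3 edges, delete both glued faces → V=43, E=94, F=53.
Check: V − E + F = 43 − 94 + 53 = 2.

43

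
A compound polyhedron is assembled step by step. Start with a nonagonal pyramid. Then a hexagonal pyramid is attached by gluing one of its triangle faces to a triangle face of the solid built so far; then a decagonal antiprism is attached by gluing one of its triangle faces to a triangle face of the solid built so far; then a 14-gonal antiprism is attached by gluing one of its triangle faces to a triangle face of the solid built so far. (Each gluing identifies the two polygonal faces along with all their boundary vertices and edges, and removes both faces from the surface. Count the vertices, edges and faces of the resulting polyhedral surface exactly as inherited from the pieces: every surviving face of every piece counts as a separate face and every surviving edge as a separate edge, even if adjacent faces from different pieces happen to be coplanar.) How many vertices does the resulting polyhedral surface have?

A nonagonal pyramid: V=10, E=18, F=10.
Attach a hexagonal pyramid (V=7, E=12, F=7) along a 3-gon: merge 3 vertices and 3 edges, delete both glued faces → V=14, E=27, F=15.
Attach a decagonal antiprism (V=20, E=40, F=22) along a 3-gon: merge 3 vertices and 3 edges, delete both glued faces → V=31, E=64, F=35.
Attach a 14-gonal antiprism (V=28, E=56, F=30) along a 3-gon: merge 3 vertices and 3 edges, delete both glued faces → V=56, E=117, F=63.
Check: V − E + F = 56 − 117 + 63 = 2.

56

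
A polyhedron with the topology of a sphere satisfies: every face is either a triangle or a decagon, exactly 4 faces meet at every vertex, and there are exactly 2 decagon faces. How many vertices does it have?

20

Let x be the number of triangles; then F = 2 + x.
Edge–face incidences: 2E = 10·2 + 3·x = 20 + 3x.
Every vertex has degree 4, so 4V = 2E.
Euler: V − E + F = 2 ⇒ (2E)/4 − E + (2 + x) = 2.
Multiply by 8: 2·(2E) − 4·(2E) + 8·(2 + x) = 16, i.e. 16 + 8x − 2·(20 + 3x) = 16.
Collecting terms: 2x − 24 = 16, so 2x = 40, so x = 20.
Then 2E = 20 + 3·20 = 80, so E = 40, V = 2E/4 = 20, F = 2 + 20 = 22.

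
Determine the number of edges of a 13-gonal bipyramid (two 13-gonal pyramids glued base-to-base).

A bipyramid over an n-gon has 2n triangular faces and n + 2 vertices: V = 13 + 2 = 15, E = 3·13 = 39, F = 2·13 = 26.

39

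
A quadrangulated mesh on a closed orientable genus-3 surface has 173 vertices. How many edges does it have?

354

χ = 2 − 2·3 = -4, and every face is a square so 4F = 2E.
V − E + F = -4 with E = 4F/2 gives 173 − (4/2 − 1)·F = -4, so F = 177 and E = 354.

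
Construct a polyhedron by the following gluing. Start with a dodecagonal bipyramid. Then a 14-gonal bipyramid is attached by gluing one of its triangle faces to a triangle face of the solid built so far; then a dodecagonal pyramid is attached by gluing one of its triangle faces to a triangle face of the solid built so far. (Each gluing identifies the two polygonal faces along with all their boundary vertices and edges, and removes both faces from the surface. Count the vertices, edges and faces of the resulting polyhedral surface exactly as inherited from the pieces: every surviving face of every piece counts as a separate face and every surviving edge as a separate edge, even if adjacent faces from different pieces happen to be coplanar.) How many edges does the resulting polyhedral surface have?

96

A dodecagonal bipyramid: V=14, E=36, F=24.
Attach a 14-gonal bipyramid (V=16, E=42, F=28) along a 3-gon: merge 3 vertices and 3 edges, delete both glued faces → V=27, E=75, F=50.
Attach a dodecagonal pyramid (V=13, E=24, F=13) along a 3-gon: merge 3 vertices and 3 edges, delete both glued faces → V=37, E=96, F=61.
Check: V − E + F = 37 − 96 + 61 = 2.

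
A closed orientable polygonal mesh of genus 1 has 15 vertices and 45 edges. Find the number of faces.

For a closed orientable surface of genus 1, χ = 2 − 2·1 = 0.
F = 0 − V + E = 0 − 15 + 45 = 30.

30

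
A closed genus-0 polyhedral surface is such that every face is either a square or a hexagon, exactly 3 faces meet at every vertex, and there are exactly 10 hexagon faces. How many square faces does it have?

6

Let x be the number of squares; then F = 10 + x.
Edge–face incidences: 2E = 6·10 + 4·x = 60 + 4x.
Every vertex has degree 3, so 3V = 2E.
Euler: V − E + F = 2 ⇒ (2E)/3 − E + (10 + x) = 2.
Multiply by 6: 2·(2E) − 3·(2E) + 6·(10 + x) = 12, i.e. 60 + 6x − (60 + 4x) = 12.
Collecting terms: 2x = 12, so x = 6.
Then 2E = 60 + 4·6 = 84, so E = 42, V = 2E/3 = 28, F = 10 + 6 = 16.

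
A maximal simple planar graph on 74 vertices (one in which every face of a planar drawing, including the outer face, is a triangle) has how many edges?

In a plane triangulation 3F = 2E and V − E + F = 2, so E = 3V − 6 = 3·74 − 6 = 216.

216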